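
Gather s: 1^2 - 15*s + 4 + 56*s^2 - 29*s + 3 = 56*s^2 - 44*s + 8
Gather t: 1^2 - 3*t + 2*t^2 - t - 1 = 2*t^2 - 4*t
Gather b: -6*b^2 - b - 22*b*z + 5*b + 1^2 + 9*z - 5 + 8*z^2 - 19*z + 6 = -6*b^2 + b*(4 - 22*z) + 8*z^2 - 10*z + 2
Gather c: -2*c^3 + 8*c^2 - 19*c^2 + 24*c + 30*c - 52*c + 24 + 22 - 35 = -2*c^3 - 11*c^2 + 2*c + 11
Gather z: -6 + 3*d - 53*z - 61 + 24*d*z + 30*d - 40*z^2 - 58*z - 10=33*d - 40*z^2 + z*(24*d - 111) - 77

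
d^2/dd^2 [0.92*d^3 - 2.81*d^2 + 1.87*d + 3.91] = 5.52*d - 5.62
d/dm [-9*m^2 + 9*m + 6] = 9 - 18*m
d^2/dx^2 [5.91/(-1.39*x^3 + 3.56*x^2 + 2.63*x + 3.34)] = ((49.2894*x - 42.0792)*(-1.39*x^3 + 3.56*x^2 + 2.63*x + 3.34) + 5.91*(-8.34*x^2 + 14.24*x + 5.26)*(-4.17*x^2 + 7.12*x + 2.63))/(-1.39*x^3 + 3.56*x^2 + 2.63*x + 3.34)^3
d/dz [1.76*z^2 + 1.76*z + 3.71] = 3.52*z + 1.76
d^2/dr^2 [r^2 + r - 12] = 2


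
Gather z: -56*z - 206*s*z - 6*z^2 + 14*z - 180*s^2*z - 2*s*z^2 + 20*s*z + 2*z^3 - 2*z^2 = 2*z^3 + z^2*(-2*s - 8) + z*(-180*s^2 - 186*s - 42)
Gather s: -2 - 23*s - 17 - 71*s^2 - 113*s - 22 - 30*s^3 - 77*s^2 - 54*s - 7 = -30*s^3 - 148*s^2 - 190*s - 48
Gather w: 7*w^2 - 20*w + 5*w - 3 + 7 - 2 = 7*w^2 - 15*w + 2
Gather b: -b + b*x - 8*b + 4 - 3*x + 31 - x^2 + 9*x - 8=b*(x - 9) - x^2 + 6*x + 27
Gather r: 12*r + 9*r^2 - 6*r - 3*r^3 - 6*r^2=-3*r^3 + 3*r^2 + 6*r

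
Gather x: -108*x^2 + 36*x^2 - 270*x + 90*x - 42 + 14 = -72*x^2 - 180*x - 28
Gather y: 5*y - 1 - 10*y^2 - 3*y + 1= -10*y^2 + 2*y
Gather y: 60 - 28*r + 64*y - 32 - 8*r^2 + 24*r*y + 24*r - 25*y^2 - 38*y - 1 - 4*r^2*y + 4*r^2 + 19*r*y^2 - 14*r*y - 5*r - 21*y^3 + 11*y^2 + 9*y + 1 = -4*r^2 - 9*r - 21*y^3 + y^2*(19*r - 14) + y*(-4*r^2 + 10*r + 35) + 28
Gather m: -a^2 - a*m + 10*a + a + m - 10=-a^2 + 11*a + m*(1 - a) - 10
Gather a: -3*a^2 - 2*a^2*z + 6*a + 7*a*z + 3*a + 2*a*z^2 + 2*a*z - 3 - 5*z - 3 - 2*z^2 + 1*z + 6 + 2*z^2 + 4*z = a^2*(-2*z - 3) + a*(2*z^2 + 9*z + 9)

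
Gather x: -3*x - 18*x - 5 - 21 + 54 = 28 - 21*x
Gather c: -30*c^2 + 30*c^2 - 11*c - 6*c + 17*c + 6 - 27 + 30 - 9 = 0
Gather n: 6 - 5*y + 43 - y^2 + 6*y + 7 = -y^2 + y + 56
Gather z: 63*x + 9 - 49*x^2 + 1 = -49*x^2 + 63*x + 10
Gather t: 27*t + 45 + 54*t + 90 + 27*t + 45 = 108*t + 180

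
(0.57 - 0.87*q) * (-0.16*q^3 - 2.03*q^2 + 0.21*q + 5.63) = 0.1392*q^4 + 1.6749*q^3 - 1.3398*q^2 - 4.7784*q + 3.2091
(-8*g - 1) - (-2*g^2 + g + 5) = 2*g^2 - 9*g - 6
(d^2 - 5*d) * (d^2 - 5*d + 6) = d^4 - 10*d^3 + 31*d^2 - 30*d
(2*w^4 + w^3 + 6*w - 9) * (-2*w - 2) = -4*w^5 - 6*w^4 - 2*w^3 - 12*w^2 + 6*w + 18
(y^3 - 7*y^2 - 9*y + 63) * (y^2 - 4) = y^5 - 7*y^4 - 13*y^3 + 91*y^2 + 36*y - 252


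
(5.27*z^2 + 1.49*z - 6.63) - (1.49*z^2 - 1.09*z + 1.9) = 3.78*z^2 + 2.58*z - 8.53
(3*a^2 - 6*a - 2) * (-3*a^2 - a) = -9*a^4 + 15*a^3 + 12*a^2 + 2*a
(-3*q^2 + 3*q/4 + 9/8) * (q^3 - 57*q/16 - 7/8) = -3*q^5 + 3*q^4/4 + 189*q^3/16 - 3*q^2/64 - 597*q/128 - 63/64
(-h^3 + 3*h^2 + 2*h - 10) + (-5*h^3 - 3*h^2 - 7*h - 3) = -6*h^3 - 5*h - 13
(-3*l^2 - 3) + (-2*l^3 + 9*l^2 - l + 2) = -2*l^3 + 6*l^2 - l - 1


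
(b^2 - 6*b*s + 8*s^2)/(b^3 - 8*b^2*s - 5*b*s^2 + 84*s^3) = (-b + 2*s)/(-b^2 + 4*b*s + 21*s^2)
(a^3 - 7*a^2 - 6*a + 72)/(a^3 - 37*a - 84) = (a^2 - 10*a + 24)/(a^2 - 3*a - 28)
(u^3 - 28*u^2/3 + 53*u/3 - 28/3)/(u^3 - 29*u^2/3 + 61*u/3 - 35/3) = (3*u - 4)/(3*u - 5)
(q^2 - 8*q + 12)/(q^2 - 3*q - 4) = (-q^2 + 8*q - 12)/(-q^2 + 3*q + 4)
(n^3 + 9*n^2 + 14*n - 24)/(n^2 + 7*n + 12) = (n^2 + 5*n - 6)/(n + 3)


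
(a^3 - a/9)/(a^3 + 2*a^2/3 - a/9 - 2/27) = 3*a/(3*a + 2)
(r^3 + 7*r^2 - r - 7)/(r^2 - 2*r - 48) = (-r^3 - 7*r^2 + r + 7)/(-r^2 + 2*r + 48)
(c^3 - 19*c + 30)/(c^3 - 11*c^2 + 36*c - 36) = (c + 5)/(c - 6)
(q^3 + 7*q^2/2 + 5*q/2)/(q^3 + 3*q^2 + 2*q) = (q + 5/2)/(q + 2)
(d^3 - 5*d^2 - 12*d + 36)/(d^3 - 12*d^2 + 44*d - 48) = (d + 3)/(d - 4)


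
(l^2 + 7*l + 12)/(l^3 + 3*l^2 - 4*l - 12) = (l + 4)/(l^2 - 4)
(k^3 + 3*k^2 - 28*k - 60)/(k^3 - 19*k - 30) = (k + 6)/(k + 3)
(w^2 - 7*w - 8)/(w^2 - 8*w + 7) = (w^2 - 7*w - 8)/(w^2 - 8*w + 7)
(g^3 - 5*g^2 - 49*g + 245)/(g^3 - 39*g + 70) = (g - 7)/(g - 2)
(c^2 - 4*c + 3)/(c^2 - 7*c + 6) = (c - 3)/(c - 6)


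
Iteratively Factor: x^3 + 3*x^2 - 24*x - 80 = (x + 4)*(x^2 - x - 20) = (x + 4)^2*(x - 5)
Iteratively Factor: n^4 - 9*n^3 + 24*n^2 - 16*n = (n)*(n^3 - 9*n^2 + 24*n - 16) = n*(n - 1)*(n^2 - 8*n + 16) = n*(n - 4)*(n - 1)*(n - 4)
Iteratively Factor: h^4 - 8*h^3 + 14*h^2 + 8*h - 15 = (h + 1)*(h^3 - 9*h^2 + 23*h - 15) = (h - 5)*(h + 1)*(h^2 - 4*h + 3) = (h - 5)*(h - 1)*(h + 1)*(h - 3)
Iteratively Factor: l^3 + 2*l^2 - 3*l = (l + 3)*(l^2 - l) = (l - 1)*(l + 3)*(l)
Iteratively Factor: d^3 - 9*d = (d)*(d^2 - 9) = d*(d - 3)*(d + 3)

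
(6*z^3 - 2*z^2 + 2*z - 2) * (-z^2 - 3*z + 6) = -6*z^5 - 16*z^4 + 40*z^3 - 16*z^2 + 18*z - 12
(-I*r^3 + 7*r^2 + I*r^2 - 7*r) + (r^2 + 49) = -I*r^3 + 8*r^2 + I*r^2 - 7*r + 49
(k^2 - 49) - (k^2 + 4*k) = -4*k - 49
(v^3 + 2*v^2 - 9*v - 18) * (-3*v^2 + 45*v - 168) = -3*v^5 + 39*v^4 - 51*v^3 - 687*v^2 + 702*v + 3024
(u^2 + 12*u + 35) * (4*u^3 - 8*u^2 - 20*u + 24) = 4*u^5 + 40*u^4 + 24*u^3 - 496*u^2 - 412*u + 840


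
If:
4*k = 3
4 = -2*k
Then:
No Solution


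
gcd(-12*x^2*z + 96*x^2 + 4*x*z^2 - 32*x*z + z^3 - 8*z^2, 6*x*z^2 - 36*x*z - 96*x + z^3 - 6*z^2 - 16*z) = 6*x*z - 48*x + z^2 - 8*z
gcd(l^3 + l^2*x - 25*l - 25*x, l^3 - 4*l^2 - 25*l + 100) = l^2 - 25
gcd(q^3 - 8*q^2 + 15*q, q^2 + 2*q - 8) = 1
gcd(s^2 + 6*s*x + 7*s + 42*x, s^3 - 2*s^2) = 1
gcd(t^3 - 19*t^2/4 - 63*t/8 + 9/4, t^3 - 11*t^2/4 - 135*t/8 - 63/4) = t^2 - 9*t/2 - 9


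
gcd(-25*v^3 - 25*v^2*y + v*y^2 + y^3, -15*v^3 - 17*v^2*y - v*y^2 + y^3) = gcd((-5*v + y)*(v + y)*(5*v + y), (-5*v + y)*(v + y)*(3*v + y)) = -5*v^2 - 4*v*y + y^2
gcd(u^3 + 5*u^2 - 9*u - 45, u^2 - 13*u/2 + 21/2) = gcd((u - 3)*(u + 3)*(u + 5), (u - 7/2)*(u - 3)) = u - 3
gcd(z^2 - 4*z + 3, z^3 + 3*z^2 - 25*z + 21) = z^2 - 4*z + 3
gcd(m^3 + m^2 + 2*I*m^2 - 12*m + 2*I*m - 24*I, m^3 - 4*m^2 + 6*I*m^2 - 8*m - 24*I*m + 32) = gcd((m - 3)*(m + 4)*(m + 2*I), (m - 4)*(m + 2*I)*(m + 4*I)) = m + 2*I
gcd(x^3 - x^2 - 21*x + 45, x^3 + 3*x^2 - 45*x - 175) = x + 5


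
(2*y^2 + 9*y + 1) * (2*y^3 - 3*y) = 4*y^5 + 18*y^4 - 4*y^3 - 27*y^2 - 3*y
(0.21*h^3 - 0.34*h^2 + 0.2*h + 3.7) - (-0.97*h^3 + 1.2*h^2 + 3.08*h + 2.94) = 1.18*h^3 - 1.54*h^2 - 2.88*h + 0.76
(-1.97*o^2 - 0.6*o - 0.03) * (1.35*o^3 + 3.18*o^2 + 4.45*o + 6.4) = -2.6595*o^5 - 7.0746*o^4 - 10.715*o^3 - 15.3734*o^2 - 3.9735*o - 0.192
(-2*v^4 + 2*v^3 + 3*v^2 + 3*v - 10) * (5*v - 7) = -10*v^5 + 24*v^4 + v^3 - 6*v^2 - 71*v + 70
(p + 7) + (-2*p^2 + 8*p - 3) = -2*p^2 + 9*p + 4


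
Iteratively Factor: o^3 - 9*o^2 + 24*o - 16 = (o - 4)*(o^2 - 5*o + 4) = (o - 4)^2*(o - 1)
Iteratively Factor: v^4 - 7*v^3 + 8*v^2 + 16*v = (v + 1)*(v^3 - 8*v^2 + 16*v) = (v - 4)*(v + 1)*(v^2 - 4*v) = v*(v - 4)*(v + 1)*(v - 4)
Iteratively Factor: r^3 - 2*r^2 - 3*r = (r + 1)*(r^2 - 3*r) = r*(r + 1)*(r - 3)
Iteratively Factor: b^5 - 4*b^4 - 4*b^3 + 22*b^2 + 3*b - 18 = (b - 3)*(b^4 - b^3 - 7*b^2 + b + 6) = (b - 3)^2*(b^3 + 2*b^2 - b - 2) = (b - 3)^2*(b - 1)*(b^2 + 3*b + 2) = (b - 3)^2*(b - 1)*(b + 1)*(b + 2)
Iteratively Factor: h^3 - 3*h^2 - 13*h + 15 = (h - 1)*(h^2 - 2*h - 15) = (h - 1)*(h + 3)*(h - 5)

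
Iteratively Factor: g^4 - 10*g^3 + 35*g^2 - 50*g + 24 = (g - 3)*(g^3 - 7*g^2 + 14*g - 8) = (g - 3)*(g - 2)*(g^2 - 5*g + 4) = (g - 3)*(g - 2)*(g - 1)*(g - 4)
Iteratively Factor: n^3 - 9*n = (n + 3)*(n^2 - 3*n) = n*(n + 3)*(n - 3)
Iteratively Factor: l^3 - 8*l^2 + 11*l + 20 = (l + 1)*(l^2 - 9*l + 20) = (l - 5)*(l + 1)*(l - 4)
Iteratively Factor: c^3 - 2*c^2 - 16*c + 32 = (c - 4)*(c^2 + 2*c - 8) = (c - 4)*(c - 2)*(c + 4)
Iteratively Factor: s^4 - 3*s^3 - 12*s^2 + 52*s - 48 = (s - 2)*(s^3 - s^2 - 14*s + 24) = (s - 2)^2*(s^2 + s - 12) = (s - 2)^2*(s + 4)*(s - 3)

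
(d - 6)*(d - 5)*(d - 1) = d^3 - 12*d^2 + 41*d - 30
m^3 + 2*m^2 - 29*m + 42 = (m - 3)*(m - 2)*(m + 7)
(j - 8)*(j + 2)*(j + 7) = j^3 + j^2 - 58*j - 112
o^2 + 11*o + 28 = (o + 4)*(o + 7)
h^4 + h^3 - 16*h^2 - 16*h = h*(h - 4)*(h + 1)*(h + 4)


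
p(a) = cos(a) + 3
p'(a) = -sin(a)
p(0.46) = 3.90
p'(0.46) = -0.44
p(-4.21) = 2.52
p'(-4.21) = -0.88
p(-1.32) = 3.25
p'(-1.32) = 0.97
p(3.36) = 2.02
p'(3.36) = 0.22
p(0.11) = 3.99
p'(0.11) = -0.11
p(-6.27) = 4.00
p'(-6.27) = -0.01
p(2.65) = 2.12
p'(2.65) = -0.47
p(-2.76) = 2.07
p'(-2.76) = 0.37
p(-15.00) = 2.24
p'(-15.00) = 0.65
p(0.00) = 4.00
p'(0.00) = 0.00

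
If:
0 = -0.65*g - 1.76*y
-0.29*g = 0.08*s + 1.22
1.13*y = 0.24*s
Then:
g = -8.09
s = 14.06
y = 2.99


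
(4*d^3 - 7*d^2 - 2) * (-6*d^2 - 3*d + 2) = -24*d^5 + 30*d^4 + 29*d^3 - 2*d^2 + 6*d - 4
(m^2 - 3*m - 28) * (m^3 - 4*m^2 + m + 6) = m^5 - 7*m^4 - 15*m^3 + 115*m^2 - 46*m - 168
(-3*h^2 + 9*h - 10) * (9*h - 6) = -27*h^3 + 99*h^2 - 144*h + 60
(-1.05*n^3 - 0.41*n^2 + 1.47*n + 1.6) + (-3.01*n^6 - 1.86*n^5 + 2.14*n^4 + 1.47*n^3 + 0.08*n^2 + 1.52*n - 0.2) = -3.01*n^6 - 1.86*n^5 + 2.14*n^4 + 0.42*n^3 - 0.33*n^2 + 2.99*n + 1.4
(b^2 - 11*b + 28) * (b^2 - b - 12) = b^4 - 12*b^3 + 27*b^2 + 104*b - 336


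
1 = 1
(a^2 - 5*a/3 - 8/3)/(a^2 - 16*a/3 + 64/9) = 3*(a + 1)/(3*a - 8)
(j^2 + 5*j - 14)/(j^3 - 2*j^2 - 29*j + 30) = (j^2 + 5*j - 14)/(j^3 - 2*j^2 - 29*j + 30)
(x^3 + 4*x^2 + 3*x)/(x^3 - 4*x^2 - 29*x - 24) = x/(x - 8)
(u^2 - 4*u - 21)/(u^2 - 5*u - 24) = (u - 7)/(u - 8)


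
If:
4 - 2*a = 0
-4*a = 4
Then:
No Solution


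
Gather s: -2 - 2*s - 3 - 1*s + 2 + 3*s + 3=0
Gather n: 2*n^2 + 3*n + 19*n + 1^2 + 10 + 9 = 2*n^2 + 22*n + 20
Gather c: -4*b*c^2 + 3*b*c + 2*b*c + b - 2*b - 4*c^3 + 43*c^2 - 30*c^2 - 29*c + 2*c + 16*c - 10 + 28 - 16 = -b - 4*c^3 + c^2*(13 - 4*b) + c*(5*b - 11) + 2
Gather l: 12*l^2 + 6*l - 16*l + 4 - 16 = 12*l^2 - 10*l - 12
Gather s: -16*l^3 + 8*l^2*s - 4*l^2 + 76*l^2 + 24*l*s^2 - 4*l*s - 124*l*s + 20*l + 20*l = -16*l^3 + 72*l^2 + 24*l*s^2 + 40*l + s*(8*l^2 - 128*l)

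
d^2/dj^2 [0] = 0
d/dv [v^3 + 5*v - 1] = 3*v^2 + 5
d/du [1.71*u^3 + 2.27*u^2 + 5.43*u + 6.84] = 5.13*u^2 + 4.54*u + 5.43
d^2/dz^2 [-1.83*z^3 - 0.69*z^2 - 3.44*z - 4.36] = -10.98*z - 1.38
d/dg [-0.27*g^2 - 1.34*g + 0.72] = -0.54*g - 1.34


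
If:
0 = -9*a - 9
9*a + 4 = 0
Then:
No Solution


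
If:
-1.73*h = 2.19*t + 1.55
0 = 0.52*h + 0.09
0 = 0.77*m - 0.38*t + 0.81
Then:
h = -0.17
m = -1.33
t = -0.57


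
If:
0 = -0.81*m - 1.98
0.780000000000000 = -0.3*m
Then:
No Solution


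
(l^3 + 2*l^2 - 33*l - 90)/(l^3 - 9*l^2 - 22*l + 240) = (l + 3)/(l - 8)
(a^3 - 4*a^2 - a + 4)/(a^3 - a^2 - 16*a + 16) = (a + 1)/(a + 4)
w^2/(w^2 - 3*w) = w/(w - 3)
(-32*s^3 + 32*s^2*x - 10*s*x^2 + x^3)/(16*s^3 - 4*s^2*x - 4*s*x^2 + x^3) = (-4*s + x)/(2*s + x)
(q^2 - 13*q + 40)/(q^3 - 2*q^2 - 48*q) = (q - 5)/(q*(q + 6))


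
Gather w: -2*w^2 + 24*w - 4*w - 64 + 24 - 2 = -2*w^2 + 20*w - 42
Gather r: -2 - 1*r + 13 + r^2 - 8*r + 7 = r^2 - 9*r + 18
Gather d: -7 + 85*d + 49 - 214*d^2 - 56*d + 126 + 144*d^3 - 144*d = 144*d^3 - 214*d^2 - 115*d + 168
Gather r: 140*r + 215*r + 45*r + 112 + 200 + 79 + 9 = 400*r + 400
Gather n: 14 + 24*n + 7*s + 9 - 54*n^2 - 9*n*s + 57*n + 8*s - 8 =-54*n^2 + n*(81 - 9*s) + 15*s + 15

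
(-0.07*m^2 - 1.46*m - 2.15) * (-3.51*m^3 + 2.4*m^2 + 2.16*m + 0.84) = 0.2457*m^5 + 4.9566*m^4 + 3.8913*m^3 - 8.3724*m^2 - 5.8704*m - 1.806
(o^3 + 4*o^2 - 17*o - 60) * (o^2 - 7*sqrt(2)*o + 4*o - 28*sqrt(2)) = o^5 - 7*sqrt(2)*o^4 + 8*o^4 - 56*sqrt(2)*o^3 - o^3 - 128*o^2 + 7*sqrt(2)*o^2 - 240*o + 896*sqrt(2)*o + 1680*sqrt(2)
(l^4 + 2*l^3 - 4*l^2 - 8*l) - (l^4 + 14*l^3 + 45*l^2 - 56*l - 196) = -12*l^3 - 49*l^2 + 48*l + 196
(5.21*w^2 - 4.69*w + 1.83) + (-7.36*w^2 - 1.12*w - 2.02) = -2.15*w^2 - 5.81*w - 0.19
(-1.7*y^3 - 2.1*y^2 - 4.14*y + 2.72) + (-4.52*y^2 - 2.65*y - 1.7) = -1.7*y^3 - 6.62*y^2 - 6.79*y + 1.02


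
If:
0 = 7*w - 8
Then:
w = 8/7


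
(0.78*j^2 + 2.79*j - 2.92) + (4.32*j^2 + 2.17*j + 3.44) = 5.1*j^2 + 4.96*j + 0.52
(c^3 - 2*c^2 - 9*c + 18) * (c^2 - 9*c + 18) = c^5 - 11*c^4 + 27*c^3 + 63*c^2 - 324*c + 324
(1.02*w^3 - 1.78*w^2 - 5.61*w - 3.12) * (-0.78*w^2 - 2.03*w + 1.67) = -0.7956*w^5 - 0.6822*w^4 + 9.6926*w^3 + 10.8493*w^2 - 3.0351*w - 5.2104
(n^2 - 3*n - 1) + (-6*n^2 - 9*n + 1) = -5*n^2 - 12*n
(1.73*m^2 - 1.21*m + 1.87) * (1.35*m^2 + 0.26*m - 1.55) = 2.3355*m^4 - 1.1837*m^3 - 0.4716*m^2 + 2.3617*m - 2.8985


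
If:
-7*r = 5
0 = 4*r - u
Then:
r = -5/7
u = -20/7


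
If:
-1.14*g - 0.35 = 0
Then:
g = -0.31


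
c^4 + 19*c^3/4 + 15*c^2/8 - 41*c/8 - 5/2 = (c - 1)*(c + 1/2)*(c + 5/4)*(c + 4)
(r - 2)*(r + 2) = r^2 - 4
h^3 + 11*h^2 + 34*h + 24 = (h + 1)*(h + 4)*(h + 6)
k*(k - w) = k^2 - k*w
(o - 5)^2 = o^2 - 10*o + 25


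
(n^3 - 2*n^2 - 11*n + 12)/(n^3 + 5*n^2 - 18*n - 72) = (n - 1)/(n + 6)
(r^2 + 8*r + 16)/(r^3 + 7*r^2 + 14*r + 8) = (r + 4)/(r^2 + 3*r + 2)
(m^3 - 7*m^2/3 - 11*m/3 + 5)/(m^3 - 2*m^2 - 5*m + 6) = (m + 5/3)/(m + 2)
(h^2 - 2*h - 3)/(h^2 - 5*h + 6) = (h + 1)/(h - 2)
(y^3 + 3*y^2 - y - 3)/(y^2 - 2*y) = (y^3 + 3*y^2 - y - 3)/(y*(y - 2))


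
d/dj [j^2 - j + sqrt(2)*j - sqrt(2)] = 2*j - 1 + sqrt(2)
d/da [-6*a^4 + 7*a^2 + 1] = -24*a^3 + 14*a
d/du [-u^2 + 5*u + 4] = 5 - 2*u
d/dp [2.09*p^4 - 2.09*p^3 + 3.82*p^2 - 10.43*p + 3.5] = 8.36*p^3 - 6.27*p^2 + 7.64*p - 10.43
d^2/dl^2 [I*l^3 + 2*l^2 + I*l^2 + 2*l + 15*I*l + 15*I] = 6*I*l + 4 + 2*I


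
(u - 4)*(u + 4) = u^2 - 16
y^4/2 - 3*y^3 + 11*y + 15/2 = (y/2 + 1/2)*(y - 5)*(y - 3)*(y + 1)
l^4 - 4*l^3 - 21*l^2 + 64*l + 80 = (l - 5)*(l - 4)*(l + 1)*(l + 4)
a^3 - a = a*(a - 1)*(a + 1)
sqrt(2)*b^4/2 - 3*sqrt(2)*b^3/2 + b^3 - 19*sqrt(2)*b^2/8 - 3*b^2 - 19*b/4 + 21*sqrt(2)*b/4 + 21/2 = (b - 7/2)*(b - 3/2)*(b + 2)*(sqrt(2)*b/2 + 1)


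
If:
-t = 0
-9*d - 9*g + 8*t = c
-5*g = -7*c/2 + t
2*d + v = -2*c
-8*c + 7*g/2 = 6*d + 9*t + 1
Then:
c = -60/41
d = 146/123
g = -42/41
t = 0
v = 68/123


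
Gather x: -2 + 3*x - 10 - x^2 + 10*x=-x^2 + 13*x - 12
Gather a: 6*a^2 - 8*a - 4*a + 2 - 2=6*a^2 - 12*a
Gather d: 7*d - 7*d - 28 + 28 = 0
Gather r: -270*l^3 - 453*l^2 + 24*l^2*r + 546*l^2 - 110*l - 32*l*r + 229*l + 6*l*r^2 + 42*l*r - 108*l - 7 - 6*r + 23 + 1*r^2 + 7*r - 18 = -270*l^3 + 93*l^2 + 11*l + r^2*(6*l + 1) + r*(24*l^2 + 10*l + 1) - 2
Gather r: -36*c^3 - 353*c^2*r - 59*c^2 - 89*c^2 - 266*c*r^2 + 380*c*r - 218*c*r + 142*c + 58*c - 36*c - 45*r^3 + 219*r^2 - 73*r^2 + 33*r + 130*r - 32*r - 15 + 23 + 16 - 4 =-36*c^3 - 148*c^2 + 164*c - 45*r^3 + r^2*(146 - 266*c) + r*(-353*c^2 + 162*c + 131) + 20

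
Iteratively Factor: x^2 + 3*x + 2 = (x + 1)*(x + 2)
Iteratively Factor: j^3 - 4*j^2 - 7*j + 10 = (j - 5)*(j^2 + j - 2) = (j - 5)*(j + 2)*(j - 1)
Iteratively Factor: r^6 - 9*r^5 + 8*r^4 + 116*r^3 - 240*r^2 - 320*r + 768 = (r + 3)*(r^5 - 12*r^4 + 44*r^3 - 16*r^2 - 192*r + 256) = (r + 2)*(r + 3)*(r^4 - 14*r^3 + 72*r^2 - 160*r + 128) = (r - 4)*(r + 2)*(r + 3)*(r^3 - 10*r^2 + 32*r - 32) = (r - 4)^2*(r + 2)*(r + 3)*(r^2 - 6*r + 8) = (r - 4)^3*(r + 2)*(r + 3)*(r - 2)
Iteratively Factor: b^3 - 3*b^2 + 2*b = (b - 2)*(b^2 - b) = b*(b - 2)*(b - 1)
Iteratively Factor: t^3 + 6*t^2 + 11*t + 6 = (t + 3)*(t^2 + 3*t + 2) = (t + 2)*(t + 3)*(t + 1)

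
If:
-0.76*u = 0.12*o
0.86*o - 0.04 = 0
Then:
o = 0.05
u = -0.01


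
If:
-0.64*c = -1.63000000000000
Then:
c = 2.55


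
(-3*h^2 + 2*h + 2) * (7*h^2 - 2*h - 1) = -21*h^4 + 20*h^3 + 13*h^2 - 6*h - 2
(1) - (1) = 0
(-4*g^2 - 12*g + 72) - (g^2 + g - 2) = -5*g^2 - 13*g + 74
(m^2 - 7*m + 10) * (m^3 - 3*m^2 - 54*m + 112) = m^5 - 10*m^4 - 23*m^3 + 460*m^2 - 1324*m + 1120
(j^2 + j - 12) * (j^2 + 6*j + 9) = j^4 + 7*j^3 + 3*j^2 - 63*j - 108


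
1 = 1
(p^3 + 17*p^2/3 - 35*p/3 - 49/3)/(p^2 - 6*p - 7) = (3*p^2 + 14*p - 49)/(3*(p - 7))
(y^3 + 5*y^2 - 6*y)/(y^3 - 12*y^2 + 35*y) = (y^2 + 5*y - 6)/(y^2 - 12*y + 35)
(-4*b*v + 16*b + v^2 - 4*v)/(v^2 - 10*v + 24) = (-4*b + v)/(v - 6)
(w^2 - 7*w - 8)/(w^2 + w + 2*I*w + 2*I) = (w - 8)/(w + 2*I)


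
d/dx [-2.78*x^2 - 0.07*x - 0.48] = -5.56*x - 0.07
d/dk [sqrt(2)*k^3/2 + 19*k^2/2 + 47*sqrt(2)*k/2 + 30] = 3*sqrt(2)*k^2/2 + 19*k + 47*sqrt(2)/2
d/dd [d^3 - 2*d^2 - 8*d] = 3*d^2 - 4*d - 8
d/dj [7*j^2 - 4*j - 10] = 14*j - 4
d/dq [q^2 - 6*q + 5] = 2*q - 6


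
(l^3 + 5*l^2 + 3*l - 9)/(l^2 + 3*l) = l + 2 - 3/l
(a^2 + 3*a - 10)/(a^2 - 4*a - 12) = (-a^2 - 3*a + 10)/(-a^2 + 4*a + 12)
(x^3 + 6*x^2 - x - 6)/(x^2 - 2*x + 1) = (x^2 + 7*x + 6)/(x - 1)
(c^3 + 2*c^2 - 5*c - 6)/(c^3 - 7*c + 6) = (c + 1)/(c - 1)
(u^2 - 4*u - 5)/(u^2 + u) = (u - 5)/u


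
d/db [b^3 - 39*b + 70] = 3*b^2 - 39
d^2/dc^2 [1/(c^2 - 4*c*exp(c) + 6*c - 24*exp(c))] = 2*((2*c*exp(c) + 16*exp(c) - 1)*(c^2 - 4*c*exp(c) + 6*c - 24*exp(c)) + 4*(2*c*exp(c) - c + 14*exp(c) - 3)^2)/(c^2 - 4*c*exp(c) + 6*c - 24*exp(c))^3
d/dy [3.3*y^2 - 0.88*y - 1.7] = 6.6*y - 0.88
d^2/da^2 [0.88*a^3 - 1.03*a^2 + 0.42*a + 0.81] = 5.28*a - 2.06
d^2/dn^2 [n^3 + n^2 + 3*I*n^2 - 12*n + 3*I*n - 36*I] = 6*n + 2 + 6*I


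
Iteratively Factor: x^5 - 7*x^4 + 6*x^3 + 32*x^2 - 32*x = (x)*(x^4 - 7*x^3 + 6*x^2 + 32*x - 32) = x*(x - 4)*(x^3 - 3*x^2 - 6*x + 8) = x*(x - 4)^2*(x^2 + x - 2) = x*(x - 4)^2*(x + 2)*(x - 1)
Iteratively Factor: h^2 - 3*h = (h - 3)*(h)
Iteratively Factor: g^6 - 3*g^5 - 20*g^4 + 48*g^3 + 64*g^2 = (g + 4)*(g^5 - 7*g^4 + 8*g^3 + 16*g^2) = g*(g + 4)*(g^4 - 7*g^3 + 8*g^2 + 16*g) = g*(g - 4)*(g + 4)*(g^3 - 3*g^2 - 4*g) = g*(g - 4)^2*(g + 4)*(g^2 + g) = g*(g - 4)^2*(g + 1)*(g + 4)*(g)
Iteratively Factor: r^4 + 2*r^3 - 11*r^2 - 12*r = (r)*(r^3 + 2*r^2 - 11*r - 12) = r*(r + 1)*(r^2 + r - 12) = r*(r - 3)*(r + 1)*(r + 4)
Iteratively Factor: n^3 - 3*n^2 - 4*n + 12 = (n - 3)*(n^2 - 4) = (n - 3)*(n + 2)*(n - 2)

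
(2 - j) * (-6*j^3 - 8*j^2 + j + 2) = 6*j^4 - 4*j^3 - 17*j^2 + 4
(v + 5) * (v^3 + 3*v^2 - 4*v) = v^4 + 8*v^3 + 11*v^2 - 20*v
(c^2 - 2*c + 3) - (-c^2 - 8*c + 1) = 2*c^2 + 6*c + 2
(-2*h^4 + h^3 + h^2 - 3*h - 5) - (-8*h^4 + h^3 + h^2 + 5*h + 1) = 6*h^4 - 8*h - 6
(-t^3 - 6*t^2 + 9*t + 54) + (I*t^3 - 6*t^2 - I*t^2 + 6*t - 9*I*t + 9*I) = -t^3 + I*t^3 - 12*t^2 - I*t^2 + 15*t - 9*I*t + 54 + 9*I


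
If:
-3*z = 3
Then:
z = -1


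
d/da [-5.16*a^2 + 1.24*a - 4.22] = 1.24 - 10.32*a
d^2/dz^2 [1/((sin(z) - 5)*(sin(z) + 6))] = (-4*sin(z)^4 - 3*sin(z)^3 - 115*sin(z)^2 - 24*sin(z) + 62)/((sin(z) - 5)^3*(sin(z) + 6)^3)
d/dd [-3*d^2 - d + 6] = -6*d - 1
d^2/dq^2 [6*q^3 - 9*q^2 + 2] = 36*q - 18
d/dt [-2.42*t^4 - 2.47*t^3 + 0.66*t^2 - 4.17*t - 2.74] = -9.68*t^3 - 7.41*t^2 + 1.32*t - 4.17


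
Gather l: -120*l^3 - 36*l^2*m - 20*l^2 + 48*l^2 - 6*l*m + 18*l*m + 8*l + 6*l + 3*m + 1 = -120*l^3 + l^2*(28 - 36*m) + l*(12*m + 14) + 3*m + 1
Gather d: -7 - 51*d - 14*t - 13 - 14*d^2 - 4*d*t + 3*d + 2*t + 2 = -14*d^2 + d*(-4*t - 48) - 12*t - 18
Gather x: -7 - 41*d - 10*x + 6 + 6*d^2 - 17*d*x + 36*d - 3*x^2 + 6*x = 6*d^2 - 5*d - 3*x^2 + x*(-17*d - 4) - 1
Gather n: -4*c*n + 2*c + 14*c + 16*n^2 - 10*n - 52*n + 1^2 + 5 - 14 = 16*c + 16*n^2 + n*(-4*c - 62) - 8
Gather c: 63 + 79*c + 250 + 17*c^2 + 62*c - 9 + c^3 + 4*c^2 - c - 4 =c^3 + 21*c^2 + 140*c + 300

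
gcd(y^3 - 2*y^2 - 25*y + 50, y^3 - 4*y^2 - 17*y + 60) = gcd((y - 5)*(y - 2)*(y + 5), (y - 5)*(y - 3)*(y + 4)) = y - 5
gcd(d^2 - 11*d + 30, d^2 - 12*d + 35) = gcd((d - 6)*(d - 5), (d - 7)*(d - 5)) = d - 5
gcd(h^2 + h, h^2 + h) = h^2 + h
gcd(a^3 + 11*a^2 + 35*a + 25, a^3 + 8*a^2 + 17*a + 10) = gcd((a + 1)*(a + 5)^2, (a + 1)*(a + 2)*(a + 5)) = a^2 + 6*a + 5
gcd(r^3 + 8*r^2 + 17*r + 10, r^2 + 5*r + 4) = r + 1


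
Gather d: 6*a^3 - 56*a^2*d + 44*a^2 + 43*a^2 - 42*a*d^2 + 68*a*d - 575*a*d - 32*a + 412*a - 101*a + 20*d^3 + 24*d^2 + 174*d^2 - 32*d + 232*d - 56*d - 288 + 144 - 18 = 6*a^3 + 87*a^2 + 279*a + 20*d^3 + d^2*(198 - 42*a) + d*(-56*a^2 - 507*a + 144) - 162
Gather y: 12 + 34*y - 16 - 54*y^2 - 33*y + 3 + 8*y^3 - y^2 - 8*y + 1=8*y^3 - 55*y^2 - 7*y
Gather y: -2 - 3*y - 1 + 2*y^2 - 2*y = 2*y^2 - 5*y - 3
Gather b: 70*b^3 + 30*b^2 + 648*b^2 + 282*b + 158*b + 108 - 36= 70*b^3 + 678*b^2 + 440*b + 72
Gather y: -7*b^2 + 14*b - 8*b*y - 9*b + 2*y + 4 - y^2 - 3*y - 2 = -7*b^2 + 5*b - y^2 + y*(-8*b - 1) + 2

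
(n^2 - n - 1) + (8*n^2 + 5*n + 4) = 9*n^2 + 4*n + 3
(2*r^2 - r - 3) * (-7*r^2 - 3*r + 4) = -14*r^4 + r^3 + 32*r^2 + 5*r - 12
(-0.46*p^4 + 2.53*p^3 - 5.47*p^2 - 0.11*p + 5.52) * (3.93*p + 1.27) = -1.8078*p^5 + 9.3587*p^4 - 18.284*p^3 - 7.3792*p^2 + 21.5539*p + 7.0104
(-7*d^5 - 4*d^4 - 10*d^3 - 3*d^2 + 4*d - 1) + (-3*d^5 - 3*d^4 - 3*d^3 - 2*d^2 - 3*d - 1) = -10*d^5 - 7*d^4 - 13*d^3 - 5*d^2 + d - 2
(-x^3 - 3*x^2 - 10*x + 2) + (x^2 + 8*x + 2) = -x^3 - 2*x^2 - 2*x + 4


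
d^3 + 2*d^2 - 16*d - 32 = (d - 4)*(d + 2)*(d + 4)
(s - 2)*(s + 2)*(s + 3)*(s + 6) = s^4 + 9*s^3 + 14*s^2 - 36*s - 72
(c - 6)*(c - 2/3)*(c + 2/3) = c^3 - 6*c^2 - 4*c/9 + 8/3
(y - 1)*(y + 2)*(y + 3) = y^3 + 4*y^2 + y - 6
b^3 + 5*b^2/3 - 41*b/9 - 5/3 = (b - 5/3)*(b + 1/3)*(b + 3)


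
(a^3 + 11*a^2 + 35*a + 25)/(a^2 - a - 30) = (a^2 + 6*a + 5)/(a - 6)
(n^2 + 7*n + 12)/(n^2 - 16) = (n + 3)/(n - 4)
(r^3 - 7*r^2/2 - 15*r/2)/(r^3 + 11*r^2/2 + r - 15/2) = r*(r - 5)/(r^2 + 4*r - 5)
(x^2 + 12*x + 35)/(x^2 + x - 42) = (x + 5)/(x - 6)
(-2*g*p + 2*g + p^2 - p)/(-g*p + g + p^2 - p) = (-2*g + p)/(-g + p)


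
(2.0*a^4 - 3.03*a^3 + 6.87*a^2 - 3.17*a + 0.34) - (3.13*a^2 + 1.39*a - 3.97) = 2.0*a^4 - 3.03*a^3 + 3.74*a^2 - 4.56*a + 4.31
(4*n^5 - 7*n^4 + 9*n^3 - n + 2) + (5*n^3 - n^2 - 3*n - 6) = 4*n^5 - 7*n^4 + 14*n^3 - n^2 - 4*n - 4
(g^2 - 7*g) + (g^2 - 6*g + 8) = 2*g^2 - 13*g + 8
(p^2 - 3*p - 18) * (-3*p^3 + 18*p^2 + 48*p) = -3*p^5 + 27*p^4 + 48*p^3 - 468*p^2 - 864*p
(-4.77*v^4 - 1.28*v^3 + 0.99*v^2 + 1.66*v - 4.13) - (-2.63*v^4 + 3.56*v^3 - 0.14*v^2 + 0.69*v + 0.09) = -2.14*v^4 - 4.84*v^3 + 1.13*v^2 + 0.97*v - 4.22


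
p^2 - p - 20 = (p - 5)*(p + 4)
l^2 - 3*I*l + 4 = (l - 4*I)*(l + I)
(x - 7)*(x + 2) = x^2 - 5*x - 14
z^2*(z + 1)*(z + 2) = z^4 + 3*z^3 + 2*z^2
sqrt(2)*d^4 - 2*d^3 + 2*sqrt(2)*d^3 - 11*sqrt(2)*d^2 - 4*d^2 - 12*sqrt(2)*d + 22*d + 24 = (d - 3)*(d + 4)*(d - sqrt(2))*(sqrt(2)*d + sqrt(2))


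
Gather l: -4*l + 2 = 2 - 4*l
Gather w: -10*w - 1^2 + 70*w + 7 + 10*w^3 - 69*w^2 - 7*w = 10*w^3 - 69*w^2 + 53*w + 6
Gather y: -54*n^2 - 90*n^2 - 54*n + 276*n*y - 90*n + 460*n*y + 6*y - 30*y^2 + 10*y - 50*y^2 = -144*n^2 - 144*n - 80*y^2 + y*(736*n + 16)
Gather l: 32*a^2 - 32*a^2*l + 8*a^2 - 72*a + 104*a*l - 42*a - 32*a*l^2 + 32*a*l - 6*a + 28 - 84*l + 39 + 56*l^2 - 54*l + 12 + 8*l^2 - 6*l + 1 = 40*a^2 - 120*a + l^2*(64 - 32*a) + l*(-32*a^2 + 136*a - 144) + 80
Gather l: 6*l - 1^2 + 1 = 6*l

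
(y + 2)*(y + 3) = y^2 + 5*y + 6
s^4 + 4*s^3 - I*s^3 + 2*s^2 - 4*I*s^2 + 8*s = s*(s + 4)*(s - 2*I)*(s + I)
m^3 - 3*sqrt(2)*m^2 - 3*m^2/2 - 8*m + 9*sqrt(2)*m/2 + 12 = (m - 3/2)*(m - 4*sqrt(2))*(m + sqrt(2))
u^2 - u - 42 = (u - 7)*(u + 6)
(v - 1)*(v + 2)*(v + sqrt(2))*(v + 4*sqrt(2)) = v^4 + v^3 + 5*sqrt(2)*v^3 + 6*v^2 + 5*sqrt(2)*v^2 - 10*sqrt(2)*v + 8*v - 16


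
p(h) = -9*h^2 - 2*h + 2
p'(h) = -18*h - 2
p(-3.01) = -73.52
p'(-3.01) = 52.18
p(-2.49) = -48.82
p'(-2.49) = 42.82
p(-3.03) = -74.57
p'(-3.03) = 52.54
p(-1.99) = -29.66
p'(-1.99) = 33.82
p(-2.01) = -30.34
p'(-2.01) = 34.18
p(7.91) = -576.93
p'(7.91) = -144.38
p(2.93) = -81.12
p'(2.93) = -54.74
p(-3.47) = -99.43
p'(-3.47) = 60.46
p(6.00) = -334.00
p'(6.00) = -110.00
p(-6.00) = -310.00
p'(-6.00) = 106.00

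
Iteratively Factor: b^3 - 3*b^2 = (b)*(b^2 - 3*b) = b^2*(b - 3)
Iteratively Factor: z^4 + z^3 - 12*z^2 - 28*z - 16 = (z + 1)*(z^3 - 12*z - 16) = (z + 1)*(z + 2)*(z^2 - 2*z - 8) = (z - 4)*(z + 1)*(z + 2)*(z + 2)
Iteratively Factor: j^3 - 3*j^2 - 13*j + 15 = (j + 3)*(j^2 - 6*j + 5) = (j - 5)*(j + 3)*(j - 1)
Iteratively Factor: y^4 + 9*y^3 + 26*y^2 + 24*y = (y)*(y^3 + 9*y^2 + 26*y + 24) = y*(y + 3)*(y^2 + 6*y + 8) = y*(y + 3)*(y + 4)*(y + 2)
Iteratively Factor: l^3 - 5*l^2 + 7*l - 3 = (l - 1)*(l^2 - 4*l + 3) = (l - 1)^2*(l - 3)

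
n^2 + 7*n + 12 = (n + 3)*(n + 4)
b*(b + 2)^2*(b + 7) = b^4 + 11*b^3 + 32*b^2 + 28*b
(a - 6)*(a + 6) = a^2 - 36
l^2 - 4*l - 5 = (l - 5)*(l + 1)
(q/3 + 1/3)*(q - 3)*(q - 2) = q^3/3 - 4*q^2/3 + q/3 + 2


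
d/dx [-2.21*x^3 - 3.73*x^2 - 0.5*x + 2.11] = -6.63*x^2 - 7.46*x - 0.5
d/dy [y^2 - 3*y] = 2*y - 3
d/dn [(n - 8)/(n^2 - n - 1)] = (n^2 - n - (n - 8)*(2*n - 1) - 1)/(-n^2 + n + 1)^2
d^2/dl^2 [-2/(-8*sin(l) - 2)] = 4*(-4*sin(l)^2 + sin(l) + 8)/(4*sin(l) + 1)^3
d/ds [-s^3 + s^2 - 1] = s*(2 - 3*s)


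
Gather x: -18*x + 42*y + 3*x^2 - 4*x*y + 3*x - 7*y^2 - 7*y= 3*x^2 + x*(-4*y - 15) - 7*y^2 + 35*y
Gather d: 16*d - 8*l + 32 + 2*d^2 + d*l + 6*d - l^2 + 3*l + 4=2*d^2 + d*(l + 22) - l^2 - 5*l + 36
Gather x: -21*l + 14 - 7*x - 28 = -21*l - 7*x - 14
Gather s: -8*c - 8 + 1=-8*c - 7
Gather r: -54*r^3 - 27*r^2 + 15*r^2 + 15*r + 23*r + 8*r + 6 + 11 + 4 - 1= -54*r^3 - 12*r^2 + 46*r + 20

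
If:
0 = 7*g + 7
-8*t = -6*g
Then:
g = -1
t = -3/4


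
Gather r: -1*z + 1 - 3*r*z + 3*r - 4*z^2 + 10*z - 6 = r*(3 - 3*z) - 4*z^2 + 9*z - 5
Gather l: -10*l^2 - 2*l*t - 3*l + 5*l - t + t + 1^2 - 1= -10*l^2 + l*(2 - 2*t)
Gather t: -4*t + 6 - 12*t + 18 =24 - 16*t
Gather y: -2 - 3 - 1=-6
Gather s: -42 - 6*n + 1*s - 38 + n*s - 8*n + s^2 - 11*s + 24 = -14*n + s^2 + s*(n - 10) - 56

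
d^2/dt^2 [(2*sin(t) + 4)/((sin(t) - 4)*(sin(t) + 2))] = 2*(-4*sin(t) + cos(t)^2 + 1)/(sin(t) - 4)^3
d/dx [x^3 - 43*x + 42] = 3*x^2 - 43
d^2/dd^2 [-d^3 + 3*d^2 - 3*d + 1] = 6 - 6*d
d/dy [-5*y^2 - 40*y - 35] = -10*y - 40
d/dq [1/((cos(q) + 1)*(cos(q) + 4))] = (2*cos(q) + 5)*sin(q)/((cos(q) + 1)^2*(cos(q) + 4)^2)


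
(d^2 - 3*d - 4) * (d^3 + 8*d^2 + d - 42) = d^5 + 5*d^4 - 27*d^3 - 77*d^2 + 122*d + 168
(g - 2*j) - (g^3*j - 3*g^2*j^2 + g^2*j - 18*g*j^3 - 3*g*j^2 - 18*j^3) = -g^3*j + 3*g^2*j^2 - g^2*j + 18*g*j^3 + 3*g*j^2 + g + 18*j^3 - 2*j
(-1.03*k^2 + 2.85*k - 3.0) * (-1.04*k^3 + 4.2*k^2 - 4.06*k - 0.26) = 1.0712*k^5 - 7.29*k^4 + 19.2718*k^3 - 23.9032*k^2 + 11.439*k + 0.78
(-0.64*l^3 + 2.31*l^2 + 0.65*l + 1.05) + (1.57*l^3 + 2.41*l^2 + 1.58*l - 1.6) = 0.93*l^3 + 4.72*l^2 + 2.23*l - 0.55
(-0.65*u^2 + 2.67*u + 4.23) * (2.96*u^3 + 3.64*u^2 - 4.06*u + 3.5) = -1.924*u^5 + 5.5372*u^4 + 24.8786*u^3 + 2.282*u^2 - 7.8288*u + 14.805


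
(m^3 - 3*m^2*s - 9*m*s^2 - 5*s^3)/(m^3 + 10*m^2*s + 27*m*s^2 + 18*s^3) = (m^2 - 4*m*s - 5*s^2)/(m^2 + 9*m*s + 18*s^2)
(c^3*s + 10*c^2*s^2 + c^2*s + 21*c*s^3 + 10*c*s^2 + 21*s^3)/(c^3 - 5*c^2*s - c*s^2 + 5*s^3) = s*(c^3 + 10*c^2*s + c^2 + 21*c*s^2 + 10*c*s + 21*s^2)/(c^3 - 5*c^2*s - c*s^2 + 5*s^3)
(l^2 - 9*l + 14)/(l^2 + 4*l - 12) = (l - 7)/(l + 6)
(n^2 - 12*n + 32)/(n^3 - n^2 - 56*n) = (n - 4)/(n*(n + 7))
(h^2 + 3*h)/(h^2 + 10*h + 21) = h/(h + 7)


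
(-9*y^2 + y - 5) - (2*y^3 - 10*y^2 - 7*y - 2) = -2*y^3 + y^2 + 8*y - 3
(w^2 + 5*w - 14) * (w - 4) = w^3 + w^2 - 34*w + 56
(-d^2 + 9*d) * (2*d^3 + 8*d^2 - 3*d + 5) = -2*d^5 + 10*d^4 + 75*d^3 - 32*d^2 + 45*d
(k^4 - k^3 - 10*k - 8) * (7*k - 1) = 7*k^5 - 8*k^4 + k^3 - 70*k^2 - 46*k + 8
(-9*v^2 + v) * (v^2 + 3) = -9*v^4 + v^3 - 27*v^2 + 3*v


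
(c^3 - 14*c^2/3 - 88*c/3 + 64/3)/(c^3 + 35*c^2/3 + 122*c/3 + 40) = (3*c^2 - 26*c + 16)/(3*c^2 + 23*c + 30)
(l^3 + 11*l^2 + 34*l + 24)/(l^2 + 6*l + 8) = (l^2 + 7*l + 6)/(l + 2)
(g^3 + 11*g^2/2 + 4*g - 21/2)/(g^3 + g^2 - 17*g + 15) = (2*g^2 + 13*g + 21)/(2*(g^2 + 2*g - 15))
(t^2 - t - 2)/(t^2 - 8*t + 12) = (t + 1)/(t - 6)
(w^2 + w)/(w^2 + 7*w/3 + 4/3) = 3*w/(3*w + 4)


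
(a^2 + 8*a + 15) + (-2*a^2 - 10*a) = -a^2 - 2*a + 15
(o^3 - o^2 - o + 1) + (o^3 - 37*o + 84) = 2*o^3 - o^2 - 38*o + 85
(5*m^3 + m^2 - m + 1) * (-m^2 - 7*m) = -5*m^5 - 36*m^4 - 6*m^3 + 6*m^2 - 7*m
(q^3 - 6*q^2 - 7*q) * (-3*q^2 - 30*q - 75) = -3*q^5 - 12*q^4 + 126*q^3 + 660*q^2 + 525*q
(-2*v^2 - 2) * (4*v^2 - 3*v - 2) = -8*v^4 + 6*v^3 - 4*v^2 + 6*v + 4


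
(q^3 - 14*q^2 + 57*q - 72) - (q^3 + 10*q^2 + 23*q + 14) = -24*q^2 + 34*q - 86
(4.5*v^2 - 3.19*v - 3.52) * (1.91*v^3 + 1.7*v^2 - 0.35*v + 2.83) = 8.595*v^5 + 1.5571*v^4 - 13.7212*v^3 + 7.8675*v^2 - 7.7957*v - 9.9616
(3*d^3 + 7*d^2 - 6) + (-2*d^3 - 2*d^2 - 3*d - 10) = d^3 + 5*d^2 - 3*d - 16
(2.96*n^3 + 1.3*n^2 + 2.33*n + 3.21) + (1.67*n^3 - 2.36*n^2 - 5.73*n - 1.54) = 4.63*n^3 - 1.06*n^2 - 3.4*n + 1.67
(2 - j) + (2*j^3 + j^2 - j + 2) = 2*j^3 + j^2 - 2*j + 4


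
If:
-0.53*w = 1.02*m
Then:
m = -0.519607843137255*w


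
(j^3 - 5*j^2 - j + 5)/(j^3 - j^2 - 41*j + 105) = (j^2 - 1)/(j^2 + 4*j - 21)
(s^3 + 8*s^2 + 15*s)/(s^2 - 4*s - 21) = s*(s + 5)/(s - 7)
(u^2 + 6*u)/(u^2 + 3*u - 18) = u/(u - 3)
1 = 1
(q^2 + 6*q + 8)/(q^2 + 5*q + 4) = (q + 2)/(q + 1)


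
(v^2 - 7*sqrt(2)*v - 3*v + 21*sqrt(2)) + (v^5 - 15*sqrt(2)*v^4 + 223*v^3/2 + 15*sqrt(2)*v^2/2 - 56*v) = v^5 - 15*sqrt(2)*v^4 + 223*v^3/2 + v^2 + 15*sqrt(2)*v^2/2 - 59*v - 7*sqrt(2)*v + 21*sqrt(2)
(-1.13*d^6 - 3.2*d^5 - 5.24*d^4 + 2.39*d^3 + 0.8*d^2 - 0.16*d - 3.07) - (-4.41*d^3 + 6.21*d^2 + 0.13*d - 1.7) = -1.13*d^6 - 3.2*d^5 - 5.24*d^4 + 6.8*d^3 - 5.41*d^2 - 0.29*d - 1.37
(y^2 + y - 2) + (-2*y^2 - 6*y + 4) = -y^2 - 5*y + 2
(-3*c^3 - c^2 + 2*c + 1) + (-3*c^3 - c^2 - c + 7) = -6*c^3 - 2*c^2 + c + 8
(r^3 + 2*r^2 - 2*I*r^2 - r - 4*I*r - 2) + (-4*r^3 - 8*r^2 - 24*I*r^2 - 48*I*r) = -3*r^3 - 6*r^2 - 26*I*r^2 - r - 52*I*r - 2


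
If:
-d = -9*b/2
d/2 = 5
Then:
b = 20/9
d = 10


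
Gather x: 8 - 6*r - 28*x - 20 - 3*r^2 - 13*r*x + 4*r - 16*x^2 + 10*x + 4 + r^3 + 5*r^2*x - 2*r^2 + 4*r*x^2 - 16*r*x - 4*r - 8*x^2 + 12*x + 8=r^3 - 5*r^2 - 6*r + x^2*(4*r - 24) + x*(5*r^2 - 29*r - 6)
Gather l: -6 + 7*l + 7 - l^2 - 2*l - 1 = -l^2 + 5*l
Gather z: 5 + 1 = 6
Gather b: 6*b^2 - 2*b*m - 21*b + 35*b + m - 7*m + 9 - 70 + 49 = 6*b^2 + b*(14 - 2*m) - 6*m - 12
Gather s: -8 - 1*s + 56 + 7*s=6*s + 48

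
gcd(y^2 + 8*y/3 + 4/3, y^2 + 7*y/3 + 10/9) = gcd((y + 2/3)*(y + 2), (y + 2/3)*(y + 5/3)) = y + 2/3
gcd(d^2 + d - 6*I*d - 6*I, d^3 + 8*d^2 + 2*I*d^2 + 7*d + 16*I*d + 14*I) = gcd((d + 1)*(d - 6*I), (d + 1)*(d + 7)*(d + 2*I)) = d + 1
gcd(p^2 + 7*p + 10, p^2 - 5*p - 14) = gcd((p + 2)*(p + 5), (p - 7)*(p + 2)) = p + 2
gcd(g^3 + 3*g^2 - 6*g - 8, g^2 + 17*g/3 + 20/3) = g + 4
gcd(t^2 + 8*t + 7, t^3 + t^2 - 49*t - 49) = t^2 + 8*t + 7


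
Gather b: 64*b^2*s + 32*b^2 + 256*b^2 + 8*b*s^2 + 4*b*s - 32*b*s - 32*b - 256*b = b^2*(64*s + 288) + b*(8*s^2 - 28*s - 288)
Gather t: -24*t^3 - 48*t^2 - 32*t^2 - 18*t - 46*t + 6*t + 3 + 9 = -24*t^3 - 80*t^2 - 58*t + 12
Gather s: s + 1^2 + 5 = s + 6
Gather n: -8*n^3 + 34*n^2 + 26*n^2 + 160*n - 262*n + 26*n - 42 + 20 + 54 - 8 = -8*n^3 + 60*n^2 - 76*n + 24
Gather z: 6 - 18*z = 6 - 18*z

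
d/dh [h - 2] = 1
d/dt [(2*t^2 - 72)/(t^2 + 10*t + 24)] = 20/(t^2 + 8*t + 16)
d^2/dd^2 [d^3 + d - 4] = 6*d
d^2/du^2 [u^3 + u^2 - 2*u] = 6*u + 2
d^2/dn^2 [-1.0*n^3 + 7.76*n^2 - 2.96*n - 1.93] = 15.52 - 6.0*n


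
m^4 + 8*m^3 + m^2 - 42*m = m*(m - 2)*(m + 3)*(m + 7)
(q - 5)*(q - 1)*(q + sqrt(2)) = q^3 - 6*q^2 + sqrt(2)*q^2 - 6*sqrt(2)*q + 5*q + 5*sqrt(2)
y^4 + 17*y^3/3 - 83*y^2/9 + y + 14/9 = (y - 1)*(y - 2/3)*(y + 1/3)*(y + 7)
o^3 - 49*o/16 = o*(o - 7/4)*(o + 7/4)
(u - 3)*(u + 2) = u^2 - u - 6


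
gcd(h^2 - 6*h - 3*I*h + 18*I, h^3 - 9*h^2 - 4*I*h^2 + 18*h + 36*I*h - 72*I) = h - 6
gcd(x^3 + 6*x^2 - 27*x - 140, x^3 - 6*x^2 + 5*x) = x - 5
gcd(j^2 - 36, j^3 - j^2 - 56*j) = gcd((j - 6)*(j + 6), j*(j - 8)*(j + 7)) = 1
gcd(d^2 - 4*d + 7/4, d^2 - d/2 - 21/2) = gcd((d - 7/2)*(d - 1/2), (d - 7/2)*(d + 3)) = d - 7/2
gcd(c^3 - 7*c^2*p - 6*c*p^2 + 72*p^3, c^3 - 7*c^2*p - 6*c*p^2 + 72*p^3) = c^3 - 7*c^2*p - 6*c*p^2 + 72*p^3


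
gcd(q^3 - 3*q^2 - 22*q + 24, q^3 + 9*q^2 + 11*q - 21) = q - 1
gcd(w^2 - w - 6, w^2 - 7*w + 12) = w - 3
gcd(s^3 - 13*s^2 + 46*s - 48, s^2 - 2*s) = s - 2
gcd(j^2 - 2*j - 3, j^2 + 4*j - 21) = j - 3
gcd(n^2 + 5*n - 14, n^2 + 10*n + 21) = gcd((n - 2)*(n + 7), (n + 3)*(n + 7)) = n + 7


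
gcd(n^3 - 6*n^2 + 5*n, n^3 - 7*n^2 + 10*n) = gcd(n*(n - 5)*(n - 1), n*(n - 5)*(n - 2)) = n^2 - 5*n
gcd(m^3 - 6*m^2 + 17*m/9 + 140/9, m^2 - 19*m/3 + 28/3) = m - 7/3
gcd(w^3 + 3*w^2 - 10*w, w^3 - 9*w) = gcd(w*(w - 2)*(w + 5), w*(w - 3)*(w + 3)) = w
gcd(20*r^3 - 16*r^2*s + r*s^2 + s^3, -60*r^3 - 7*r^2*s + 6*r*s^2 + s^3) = 5*r + s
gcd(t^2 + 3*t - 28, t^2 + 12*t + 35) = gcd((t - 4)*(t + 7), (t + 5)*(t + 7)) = t + 7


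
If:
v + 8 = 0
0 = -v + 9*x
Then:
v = -8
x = -8/9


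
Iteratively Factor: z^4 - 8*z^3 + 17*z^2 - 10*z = (z - 2)*(z^3 - 6*z^2 + 5*z) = (z - 5)*(z - 2)*(z^2 - z) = z*(z - 5)*(z - 2)*(z - 1)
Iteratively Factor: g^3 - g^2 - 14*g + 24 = (g - 3)*(g^2 + 2*g - 8) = (g - 3)*(g - 2)*(g + 4)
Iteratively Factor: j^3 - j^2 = (j)*(j^2 - j) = j^2*(j - 1)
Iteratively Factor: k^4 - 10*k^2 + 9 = (k - 1)*(k^3 + k^2 - 9*k - 9) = (k - 1)*(k + 1)*(k^2 - 9) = (k - 3)*(k - 1)*(k + 1)*(k + 3)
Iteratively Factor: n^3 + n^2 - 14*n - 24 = (n + 2)*(n^2 - n - 12) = (n - 4)*(n + 2)*(n + 3)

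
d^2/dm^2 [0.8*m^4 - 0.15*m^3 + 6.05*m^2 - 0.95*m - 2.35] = 9.6*m^2 - 0.9*m + 12.1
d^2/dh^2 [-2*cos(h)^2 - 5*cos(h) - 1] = 5*cos(h) + 4*cos(2*h)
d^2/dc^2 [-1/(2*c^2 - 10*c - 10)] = (-c^2 + 5*c + (2*c - 5)^2 + 5)/(-c^2 + 5*c + 5)^3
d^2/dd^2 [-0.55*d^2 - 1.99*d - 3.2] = -1.10000000000000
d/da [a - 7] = 1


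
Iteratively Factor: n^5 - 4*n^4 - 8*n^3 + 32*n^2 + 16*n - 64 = (n - 4)*(n^4 - 8*n^2 + 16) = (n - 4)*(n + 2)*(n^3 - 2*n^2 - 4*n + 8) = (n - 4)*(n - 2)*(n + 2)*(n^2 - 4) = (n - 4)*(n - 2)^2*(n + 2)*(n + 2)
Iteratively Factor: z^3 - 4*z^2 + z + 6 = (z - 3)*(z^2 - z - 2) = (z - 3)*(z + 1)*(z - 2)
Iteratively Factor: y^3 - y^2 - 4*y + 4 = (y + 2)*(y^2 - 3*y + 2) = (y - 2)*(y + 2)*(y - 1)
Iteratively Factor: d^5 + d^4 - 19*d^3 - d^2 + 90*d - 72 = (d - 2)*(d^4 + 3*d^3 - 13*d^2 - 27*d + 36) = (d - 2)*(d + 4)*(d^3 - d^2 - 9*d + 9) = (d - 2)*(d + 3)*(d + 4)*(d^2 - 4*d + 3) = (d - 2)*(d - 1)*(d + 3)*(d + 4)*(d - 3)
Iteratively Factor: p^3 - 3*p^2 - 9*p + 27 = (p + 3)*(p^2 - 6*p + 9) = (p - 3)*(p + 3)*(p - 3)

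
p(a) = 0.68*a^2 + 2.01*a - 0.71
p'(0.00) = 2.01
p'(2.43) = 5.31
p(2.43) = 8.19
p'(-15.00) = -18.39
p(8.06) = 59.67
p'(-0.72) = 1.03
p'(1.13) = 3.55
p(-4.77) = 5.17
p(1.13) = 2.43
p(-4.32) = 3.30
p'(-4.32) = -3.87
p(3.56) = 15.06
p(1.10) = 2.32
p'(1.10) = 3.51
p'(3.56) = 6.85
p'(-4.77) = -4.48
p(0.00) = -0.71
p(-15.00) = 122.14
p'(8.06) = 12.97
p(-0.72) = -1.80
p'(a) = 1.36*a + 2.01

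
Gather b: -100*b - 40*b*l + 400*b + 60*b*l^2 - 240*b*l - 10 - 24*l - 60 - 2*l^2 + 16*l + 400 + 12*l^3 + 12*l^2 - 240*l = b*(60*l^2 - 280*l + 300) + 12*l^3 + 10*l^2 - 248*l + 330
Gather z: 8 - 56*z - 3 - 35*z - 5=-91*z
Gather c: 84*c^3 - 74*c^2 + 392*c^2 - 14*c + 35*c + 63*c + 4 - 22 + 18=84*c^3 + 318*c^2 + 84*c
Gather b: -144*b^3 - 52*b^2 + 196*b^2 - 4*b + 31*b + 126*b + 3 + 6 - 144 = -144*b^3 + 144*b^2 + 153*b - 135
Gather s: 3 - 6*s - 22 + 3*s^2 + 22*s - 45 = 3*s^2 + 16*s - 64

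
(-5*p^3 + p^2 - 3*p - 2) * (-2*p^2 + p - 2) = 10*p^5 - 7*p^4 + 17*p^3 - p^2 + 4*p + 4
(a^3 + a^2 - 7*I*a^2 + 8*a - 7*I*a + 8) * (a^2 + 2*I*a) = a^5 + a^4 - 5*I*a^4 + 22*a^3 - 5*I*a^3 + 22*a^2 + 16*I*a^2 + 16*I*a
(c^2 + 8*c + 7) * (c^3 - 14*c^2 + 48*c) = c^5 - 6*c^4 - 57*c^3 + 286*c^2 + 336*c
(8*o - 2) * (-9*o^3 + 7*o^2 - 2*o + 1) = -72*o^4 + 74*o^3 - 30*o^2 + 12*o - 2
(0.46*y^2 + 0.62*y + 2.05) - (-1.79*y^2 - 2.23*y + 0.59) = 2.25*y^2 + 2.85*y + 1.46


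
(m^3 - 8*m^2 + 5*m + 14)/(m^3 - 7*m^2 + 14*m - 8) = (m^2 - 6*m - 7)/(m^2 - 5*m + 4)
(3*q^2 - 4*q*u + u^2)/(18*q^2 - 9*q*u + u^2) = (q - u)/(6*q - u)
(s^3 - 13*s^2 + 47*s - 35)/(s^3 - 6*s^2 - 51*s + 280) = (s^2 - 8*s + 7)/(s^2 - s - 56)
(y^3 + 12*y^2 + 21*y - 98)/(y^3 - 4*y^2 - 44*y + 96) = (y^2 + 14*y + 49)/(y^2 - 2*y - 48)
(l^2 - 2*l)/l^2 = (l - 2)/l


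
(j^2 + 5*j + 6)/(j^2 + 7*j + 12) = (j + 2)/(j + 4)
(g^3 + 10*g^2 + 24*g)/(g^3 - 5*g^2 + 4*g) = (g^2 + 10*g + 24)/(g^2 - 5*g + 4)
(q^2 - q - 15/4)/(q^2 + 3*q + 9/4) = (2*q - 5)/(2*q + 3)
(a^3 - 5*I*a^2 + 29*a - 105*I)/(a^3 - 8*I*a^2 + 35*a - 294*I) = (a^2 + 2*I*a + 15)/(a^2 - I*a + 42)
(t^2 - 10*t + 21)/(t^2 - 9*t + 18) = (t - 7)/(t - 6)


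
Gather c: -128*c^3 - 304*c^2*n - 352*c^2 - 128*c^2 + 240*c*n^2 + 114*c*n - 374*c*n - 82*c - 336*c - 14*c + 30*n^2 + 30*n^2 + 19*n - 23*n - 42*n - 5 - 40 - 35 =-128*c^3 + c^2*(-304*n - 480) + c*(240*n^2 - 260*n - 432) + 60*n^2 - 46*n - 80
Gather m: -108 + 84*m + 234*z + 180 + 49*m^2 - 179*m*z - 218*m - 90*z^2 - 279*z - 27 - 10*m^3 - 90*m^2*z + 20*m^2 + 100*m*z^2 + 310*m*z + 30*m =-10*m^3 + m^2*(69 - 90*z) + m*(100*z^2 + 131*z - 104) - 90*z^2 - 45*z + 45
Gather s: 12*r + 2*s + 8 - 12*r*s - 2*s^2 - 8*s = 12*r - 2*s^2 + s*(-12*r - 6) + 8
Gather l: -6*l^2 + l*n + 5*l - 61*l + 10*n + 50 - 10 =-6*l^2 + l*(n - 56) + 10*n + 40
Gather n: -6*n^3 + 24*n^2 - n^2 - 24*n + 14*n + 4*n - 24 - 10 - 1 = -6*n^3 + 23*n^2 - 6*n - 35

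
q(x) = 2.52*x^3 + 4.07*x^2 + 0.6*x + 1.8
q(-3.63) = -67.29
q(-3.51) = -59.14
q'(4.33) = 177.59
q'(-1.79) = 10.25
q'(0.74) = 10.76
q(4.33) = 285.29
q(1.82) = 31.57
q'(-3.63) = 70.67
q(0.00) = 1.80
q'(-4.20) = 99.77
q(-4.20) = -115.63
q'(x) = 7.56*x^2 + 8.14*x + 0.6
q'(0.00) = 0.60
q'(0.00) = 0.60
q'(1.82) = 40.46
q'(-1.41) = 4.15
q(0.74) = 5.49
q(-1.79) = -0.69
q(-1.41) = 1.98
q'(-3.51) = 65.17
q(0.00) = 1.80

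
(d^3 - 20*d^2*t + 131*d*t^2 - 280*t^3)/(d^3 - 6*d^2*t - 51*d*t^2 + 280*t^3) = (d - 7*t)/(d + 7*t)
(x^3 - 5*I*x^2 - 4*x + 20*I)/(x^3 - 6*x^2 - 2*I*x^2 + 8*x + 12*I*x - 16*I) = (x^2 + x*(2 - 5*I) - 10*I)/(x^2 - 2*x*(2 + I) + 8*I)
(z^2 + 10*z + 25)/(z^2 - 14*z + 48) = (z^2 + 10*z + 25)/(z^2 - 14*z + 48)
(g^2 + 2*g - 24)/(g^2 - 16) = (g + 6)/(g + 4)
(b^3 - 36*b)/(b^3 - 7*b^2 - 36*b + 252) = b/(b - 7)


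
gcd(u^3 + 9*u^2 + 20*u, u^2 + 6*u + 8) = u + 4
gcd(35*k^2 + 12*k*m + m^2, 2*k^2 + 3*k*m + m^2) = 1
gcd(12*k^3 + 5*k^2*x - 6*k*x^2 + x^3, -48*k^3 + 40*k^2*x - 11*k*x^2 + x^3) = 12*k^2 - 7*k*x + x^2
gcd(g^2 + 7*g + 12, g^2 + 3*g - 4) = g + 4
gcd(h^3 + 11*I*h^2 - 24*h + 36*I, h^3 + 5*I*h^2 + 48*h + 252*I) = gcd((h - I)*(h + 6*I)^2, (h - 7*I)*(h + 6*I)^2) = h^2 + 12*I*h - 36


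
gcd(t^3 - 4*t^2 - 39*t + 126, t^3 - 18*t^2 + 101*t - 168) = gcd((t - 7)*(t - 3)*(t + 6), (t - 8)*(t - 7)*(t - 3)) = t^2 - 10*t + 21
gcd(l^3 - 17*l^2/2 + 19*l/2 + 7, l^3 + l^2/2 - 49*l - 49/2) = l^2 - 13*l/2 - 7/2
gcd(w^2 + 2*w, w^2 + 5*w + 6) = w + 2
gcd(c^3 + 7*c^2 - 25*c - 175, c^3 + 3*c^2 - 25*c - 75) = c^2 - 25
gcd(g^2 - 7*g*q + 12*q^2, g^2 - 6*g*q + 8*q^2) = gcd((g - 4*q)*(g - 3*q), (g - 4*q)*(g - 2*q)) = -g + 4*q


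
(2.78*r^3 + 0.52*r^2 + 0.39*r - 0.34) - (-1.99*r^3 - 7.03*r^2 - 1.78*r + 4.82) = 4.77*r^3 + 7.55*r^2 + 2.17*r - 5.16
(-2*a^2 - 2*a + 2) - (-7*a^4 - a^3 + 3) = 7*a^4 + a^3 - 2*a^2 - 2*a - 1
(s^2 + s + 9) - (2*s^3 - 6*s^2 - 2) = -2*s^3 + 7*s^2 + s + 11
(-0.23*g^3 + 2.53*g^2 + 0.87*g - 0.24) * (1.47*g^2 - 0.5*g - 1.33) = -0.3381*g^5 + 3.8341*g^4 + 0.3198*g^3 - 4.1527*g^2 - 1.0371*g + 0.3192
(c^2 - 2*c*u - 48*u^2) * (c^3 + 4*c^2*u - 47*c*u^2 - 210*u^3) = c^5 + 2*c^4*u - 103*c^3*u^2 - 308*c^2*u^3 + 2676*c*u^4 + 10080*u^5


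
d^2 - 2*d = d*(d - 2)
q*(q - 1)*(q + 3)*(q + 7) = q^4 + 9*q^3 + 11*q^2 - 21*q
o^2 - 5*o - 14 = (o - 7)*(o + 2)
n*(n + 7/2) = n^2 + 7*n/2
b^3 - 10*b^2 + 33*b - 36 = (b - 4)*(b - 3)^2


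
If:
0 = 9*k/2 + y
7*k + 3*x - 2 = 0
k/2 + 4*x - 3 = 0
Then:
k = -2/53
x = 40/53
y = 9/53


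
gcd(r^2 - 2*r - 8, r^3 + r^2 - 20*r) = r - 4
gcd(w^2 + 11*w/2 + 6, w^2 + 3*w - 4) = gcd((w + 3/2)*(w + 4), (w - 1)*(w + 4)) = w + 4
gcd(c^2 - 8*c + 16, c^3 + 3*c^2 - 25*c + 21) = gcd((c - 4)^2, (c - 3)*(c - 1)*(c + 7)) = 1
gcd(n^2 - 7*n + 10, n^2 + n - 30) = n - 5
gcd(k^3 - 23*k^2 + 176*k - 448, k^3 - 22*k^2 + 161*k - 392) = k^2 - 15*k + 56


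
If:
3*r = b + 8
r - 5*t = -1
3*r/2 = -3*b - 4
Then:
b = -16/7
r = 40/21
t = 61/105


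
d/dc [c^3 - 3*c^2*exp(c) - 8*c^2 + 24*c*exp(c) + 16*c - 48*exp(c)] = -3*c^2*exp(c) + 3*c^2 + 18*c*exp(c) - 16*c - 24*exp(c) + 16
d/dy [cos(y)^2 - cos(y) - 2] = sin(y) - sin(2*y)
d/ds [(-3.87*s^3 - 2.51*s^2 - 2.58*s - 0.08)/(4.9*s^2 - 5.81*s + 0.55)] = (-18.963*s^4 + 44.9694*s^3 + 20.8396*s^2 - 1.977*s - 1.8838)/(24.01*s^4 - 56.938*s^3 + 39.1461*s^2 - 6.391*s + 0.3025)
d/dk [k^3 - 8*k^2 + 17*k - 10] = 3*k^2 - 16*k + 17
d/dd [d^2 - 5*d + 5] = 2*d - 5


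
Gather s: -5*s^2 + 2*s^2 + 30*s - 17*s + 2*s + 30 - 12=-3*s^2 + 15*s + 18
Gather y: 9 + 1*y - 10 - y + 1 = 0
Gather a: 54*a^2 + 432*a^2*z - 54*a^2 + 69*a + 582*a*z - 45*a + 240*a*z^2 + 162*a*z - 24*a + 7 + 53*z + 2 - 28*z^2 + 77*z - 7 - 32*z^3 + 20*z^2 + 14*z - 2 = 432*a^2*z + a*(240*z^2 + 744*z) - 32*z^3 - 8*z^2 + 144*z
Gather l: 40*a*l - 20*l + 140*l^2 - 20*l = 140*l^2 + l*(40*a - 40)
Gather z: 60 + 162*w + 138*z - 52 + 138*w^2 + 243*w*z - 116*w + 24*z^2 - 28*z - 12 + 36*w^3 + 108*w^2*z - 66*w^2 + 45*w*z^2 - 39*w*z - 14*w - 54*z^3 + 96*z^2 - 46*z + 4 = 36*w^3 + 72*w^2 + 32*w - 54*z^3 + z^2*(45*w + 120) + z*(108*w^2 + 204*w + 64)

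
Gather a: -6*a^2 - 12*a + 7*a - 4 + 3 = -6*a^2 - 5*a - 1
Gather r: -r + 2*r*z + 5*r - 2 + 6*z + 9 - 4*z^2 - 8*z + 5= r*(2*z + 4) - 4*z^2 - 2*z + 12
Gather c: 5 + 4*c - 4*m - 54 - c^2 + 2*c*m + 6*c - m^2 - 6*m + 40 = -c^2 + c*(2*m + 10) - m^2 - 10*m - 9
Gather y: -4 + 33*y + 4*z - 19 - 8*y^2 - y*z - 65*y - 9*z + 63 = -8*y^2 + y*(-z - 32) - 5*z + 40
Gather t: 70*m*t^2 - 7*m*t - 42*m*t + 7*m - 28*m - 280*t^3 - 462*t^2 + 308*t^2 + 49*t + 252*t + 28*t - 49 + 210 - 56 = -21*m - 280*t^3 + t^2*(70*m - 154) + t*(329 - 49*m) + 105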